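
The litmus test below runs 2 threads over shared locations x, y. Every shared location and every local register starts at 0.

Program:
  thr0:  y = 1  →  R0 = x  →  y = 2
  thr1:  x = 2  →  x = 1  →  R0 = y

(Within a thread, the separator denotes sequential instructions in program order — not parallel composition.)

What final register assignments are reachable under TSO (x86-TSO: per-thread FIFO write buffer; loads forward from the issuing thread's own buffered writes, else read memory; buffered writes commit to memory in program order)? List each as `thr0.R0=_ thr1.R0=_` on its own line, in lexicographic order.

outcome vector order: (thr0.R0,thr1.R0)
|TSO outcomes| = 9

thr0.R0=0 thr1.R0=0
thr0.R0=0 thr1.R0=1
thr0.R0=0 thr1.R0=2
thr0.R0=1 thr1.R0=0
thr0.R0=1 thr1.R0=1
thr0.R0=1 thr1.R0=2
thr0.R0=2 thr1.R0=0
thr0.R0=2 thr1.R0=1
thr0.R0=2 thr1.R0=2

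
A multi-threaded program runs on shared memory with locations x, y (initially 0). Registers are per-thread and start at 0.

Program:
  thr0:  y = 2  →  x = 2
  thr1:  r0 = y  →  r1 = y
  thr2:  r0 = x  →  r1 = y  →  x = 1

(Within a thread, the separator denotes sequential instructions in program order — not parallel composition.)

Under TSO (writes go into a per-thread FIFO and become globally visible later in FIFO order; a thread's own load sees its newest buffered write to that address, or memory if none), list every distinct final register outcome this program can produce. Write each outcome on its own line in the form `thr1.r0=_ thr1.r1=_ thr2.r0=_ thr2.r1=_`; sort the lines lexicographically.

outcome vector order: (thr1.r0,thr1.r1,thr2.r0,thr2.r1)
|TSO outcomes| = 9

thr1.r0=0 thr1.r1=0 thr2.r0=0 thr2.r1=0
thr1.r0=0 thr1.r1=0 thr2.r0=0 thr2.r1=2
thr1.r0=0 thr1.r1=0 thr2.r0=2 thr2.r1=2
thr1.r0=0 thr1.r1=2 thr2.r0=0 thr2.r1=0
thr1.r0=0 thr1.r1=2 thr2.r0=0 thr2.r1=2
thr1.r0=0 thr1.r1=2 thr2.r0=2 thr2.r1=2
thr1.r0=2 thr1.r1=2 thr2.r0=0 thr2.r1=0
thr1.r0=2 thr1.r1=2 thr2.r0=0 thr2.r1=2
thr1.r0=2 thr1.r1=2 thr2.r0=2 thr2.r1=2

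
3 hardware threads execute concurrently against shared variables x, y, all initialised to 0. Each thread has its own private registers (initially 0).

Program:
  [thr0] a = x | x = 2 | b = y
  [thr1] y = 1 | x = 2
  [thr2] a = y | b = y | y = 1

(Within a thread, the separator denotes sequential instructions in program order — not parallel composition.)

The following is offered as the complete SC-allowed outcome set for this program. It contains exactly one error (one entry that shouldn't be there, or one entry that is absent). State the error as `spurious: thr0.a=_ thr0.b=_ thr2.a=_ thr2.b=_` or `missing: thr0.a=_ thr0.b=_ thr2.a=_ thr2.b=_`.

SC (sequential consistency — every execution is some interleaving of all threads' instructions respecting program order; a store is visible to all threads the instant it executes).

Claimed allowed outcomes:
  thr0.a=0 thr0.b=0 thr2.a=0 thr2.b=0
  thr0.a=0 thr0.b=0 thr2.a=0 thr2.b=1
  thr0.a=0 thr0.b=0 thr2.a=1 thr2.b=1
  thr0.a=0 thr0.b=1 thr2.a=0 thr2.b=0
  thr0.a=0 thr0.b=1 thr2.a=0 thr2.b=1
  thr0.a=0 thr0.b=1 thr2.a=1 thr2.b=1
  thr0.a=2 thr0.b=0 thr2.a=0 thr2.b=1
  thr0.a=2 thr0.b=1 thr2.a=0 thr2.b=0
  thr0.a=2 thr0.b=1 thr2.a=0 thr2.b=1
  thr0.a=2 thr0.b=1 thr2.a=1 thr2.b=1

outcome vector order: (thr0.a,thr0.b,thr2.a,thr2.b)
SC (9): <0 0 0 0> <0 0 0 1> <0 0 1 1> <0 1 0 0> <0 1 0 1> <0 1 1 1> <2 1 0 0> <2 1 0 1> <2 1 1 1>
claimed∖SC = {<2 0 0 1>}

spurious: thr0.a=2 thr0.b=0 thr2.a=0 thr2.b=1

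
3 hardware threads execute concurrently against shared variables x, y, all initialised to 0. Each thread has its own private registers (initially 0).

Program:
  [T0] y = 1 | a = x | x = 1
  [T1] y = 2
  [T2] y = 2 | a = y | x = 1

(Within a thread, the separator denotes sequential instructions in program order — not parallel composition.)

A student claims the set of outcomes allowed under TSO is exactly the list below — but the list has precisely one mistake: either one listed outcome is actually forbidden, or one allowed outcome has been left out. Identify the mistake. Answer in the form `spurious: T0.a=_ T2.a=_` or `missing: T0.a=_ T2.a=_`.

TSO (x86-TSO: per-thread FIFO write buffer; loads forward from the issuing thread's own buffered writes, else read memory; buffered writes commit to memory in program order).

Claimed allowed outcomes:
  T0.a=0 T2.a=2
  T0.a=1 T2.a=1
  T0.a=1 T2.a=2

missing: T0.a=0 T2.a=1

outcome vector order: (T0.a,T2.a)
TSO: 4 outcomes — {(0,1); (0,2); (1,1); (1,2)}
TSO∖claimed = {(0,1)}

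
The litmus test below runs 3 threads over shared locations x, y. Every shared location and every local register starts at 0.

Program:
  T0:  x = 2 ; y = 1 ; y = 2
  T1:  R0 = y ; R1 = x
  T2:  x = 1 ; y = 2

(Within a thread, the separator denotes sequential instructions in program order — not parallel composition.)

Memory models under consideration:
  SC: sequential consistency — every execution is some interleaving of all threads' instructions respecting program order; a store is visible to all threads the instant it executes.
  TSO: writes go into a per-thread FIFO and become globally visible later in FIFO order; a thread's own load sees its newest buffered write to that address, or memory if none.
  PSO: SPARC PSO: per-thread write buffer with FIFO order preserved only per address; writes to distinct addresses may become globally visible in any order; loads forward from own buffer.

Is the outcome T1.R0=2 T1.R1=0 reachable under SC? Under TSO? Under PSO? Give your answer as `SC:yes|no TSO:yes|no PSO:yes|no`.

SC:no TSO:no PSO:yes

outcome vector order: (T1.R0,T1.R1)
[SC] allowed = {00 01 02 11 12 21 22}
[TSO] allowed = {00 01 02 11 12 21 22}
[PSO] allowed = {00 01 02 10 11 12 20 21 22}
target 20 ∈ {PSO}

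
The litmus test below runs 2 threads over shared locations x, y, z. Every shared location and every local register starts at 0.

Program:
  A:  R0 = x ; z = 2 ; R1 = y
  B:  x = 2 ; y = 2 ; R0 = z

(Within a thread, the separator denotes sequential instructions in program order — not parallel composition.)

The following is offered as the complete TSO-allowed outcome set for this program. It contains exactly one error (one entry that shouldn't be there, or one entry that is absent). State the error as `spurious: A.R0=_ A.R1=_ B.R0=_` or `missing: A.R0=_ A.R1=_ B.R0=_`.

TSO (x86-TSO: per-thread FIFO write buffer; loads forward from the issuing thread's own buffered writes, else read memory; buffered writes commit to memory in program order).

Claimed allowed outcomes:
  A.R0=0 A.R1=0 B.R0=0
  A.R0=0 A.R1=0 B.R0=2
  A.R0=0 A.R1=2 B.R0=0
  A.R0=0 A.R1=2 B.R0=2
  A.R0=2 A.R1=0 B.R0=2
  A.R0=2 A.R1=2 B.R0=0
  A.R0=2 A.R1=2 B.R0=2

missing: A.R0=2 A.R1=0 B.R0=0

outcome vector order: (A.R0,A.R1,B.R0)
under TSO → 0/0/0 0/0/2 0/2/0 0/2/2 2/0/0 2/0/2 2/2/0 2/2/2
TSO∖claimed = {2/0/0}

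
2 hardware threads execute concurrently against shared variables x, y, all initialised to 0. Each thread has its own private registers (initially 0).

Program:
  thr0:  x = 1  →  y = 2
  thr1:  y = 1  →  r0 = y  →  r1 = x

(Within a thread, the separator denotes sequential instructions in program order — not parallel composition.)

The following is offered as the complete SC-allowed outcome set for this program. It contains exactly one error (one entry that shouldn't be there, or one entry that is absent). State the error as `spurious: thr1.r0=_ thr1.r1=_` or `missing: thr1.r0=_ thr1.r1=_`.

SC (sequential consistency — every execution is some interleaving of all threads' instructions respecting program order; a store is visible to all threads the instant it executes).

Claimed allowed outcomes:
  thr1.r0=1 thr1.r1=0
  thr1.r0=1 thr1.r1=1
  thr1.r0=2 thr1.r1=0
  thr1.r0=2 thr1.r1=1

outcome vector order: (thr1.r0,thr1.r1)
under SC → 1/0; 1/1; 2/1
claimed∖SC = {2/0}

spurious: thr1.r0=2 thr1.r1=0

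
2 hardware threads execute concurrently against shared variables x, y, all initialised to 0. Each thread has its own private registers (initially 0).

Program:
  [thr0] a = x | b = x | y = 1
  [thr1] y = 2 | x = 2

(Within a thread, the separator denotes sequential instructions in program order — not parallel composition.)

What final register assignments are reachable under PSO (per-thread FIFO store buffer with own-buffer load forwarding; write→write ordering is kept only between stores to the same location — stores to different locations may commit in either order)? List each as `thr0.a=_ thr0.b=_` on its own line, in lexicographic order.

thr0.a=0 thr0.b=0
thr0.a=0 thr0.b=2
thr0.a=2 thr0.b=2

outcome vector order: (thr0.a,thr0.b)
|PSO outcomes| = 3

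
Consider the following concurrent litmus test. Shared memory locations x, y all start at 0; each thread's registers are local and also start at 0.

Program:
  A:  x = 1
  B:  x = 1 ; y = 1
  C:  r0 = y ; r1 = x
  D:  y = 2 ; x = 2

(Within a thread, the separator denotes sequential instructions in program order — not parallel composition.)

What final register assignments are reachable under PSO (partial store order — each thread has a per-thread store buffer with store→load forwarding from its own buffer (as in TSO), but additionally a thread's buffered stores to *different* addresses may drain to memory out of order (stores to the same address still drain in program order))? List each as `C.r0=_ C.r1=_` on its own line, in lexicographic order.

C.r0=0 C.r1=0
C.r0=0 C.r1=1
C.r0=0 C.r1=2
C.r0=1 C.r1=0
C.r0=1 C.r1=1
C.r0=1 C.r1=2
C.r0=2 C.r1=0
C.r0=2 C.r1=1
C.r0=2 C.r1=2

outcome vector order: (C.r0,C.r1)
|PSO outcomes| = 9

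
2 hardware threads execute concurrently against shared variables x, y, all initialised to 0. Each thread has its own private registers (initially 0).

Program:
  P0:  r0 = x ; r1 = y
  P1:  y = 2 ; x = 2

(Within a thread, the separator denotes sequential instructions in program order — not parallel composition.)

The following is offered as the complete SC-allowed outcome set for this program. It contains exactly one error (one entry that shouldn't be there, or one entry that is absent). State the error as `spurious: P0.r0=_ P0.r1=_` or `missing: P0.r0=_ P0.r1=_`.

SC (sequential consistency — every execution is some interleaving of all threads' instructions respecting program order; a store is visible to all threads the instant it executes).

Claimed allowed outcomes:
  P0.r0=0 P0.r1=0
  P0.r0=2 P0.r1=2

missing: P0.r0=0 P0.r1=2

outcome vector order: (P0.r0,P0.r1)
under SC → 0/0, 0/2, 2/2
SC∖claimed = {0/2}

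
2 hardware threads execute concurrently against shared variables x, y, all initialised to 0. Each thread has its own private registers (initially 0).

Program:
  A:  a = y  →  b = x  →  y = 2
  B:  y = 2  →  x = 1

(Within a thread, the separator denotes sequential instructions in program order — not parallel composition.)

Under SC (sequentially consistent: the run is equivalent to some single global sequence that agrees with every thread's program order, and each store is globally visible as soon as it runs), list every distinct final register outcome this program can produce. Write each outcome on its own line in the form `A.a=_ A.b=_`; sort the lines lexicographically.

outcome vector order: (A.a,A.b)
|SC outcomes| = 4

A.a=0 A.b=0
A.a=0 A.b=1
A.a=2 A.b=0
A.a=2 A.b=1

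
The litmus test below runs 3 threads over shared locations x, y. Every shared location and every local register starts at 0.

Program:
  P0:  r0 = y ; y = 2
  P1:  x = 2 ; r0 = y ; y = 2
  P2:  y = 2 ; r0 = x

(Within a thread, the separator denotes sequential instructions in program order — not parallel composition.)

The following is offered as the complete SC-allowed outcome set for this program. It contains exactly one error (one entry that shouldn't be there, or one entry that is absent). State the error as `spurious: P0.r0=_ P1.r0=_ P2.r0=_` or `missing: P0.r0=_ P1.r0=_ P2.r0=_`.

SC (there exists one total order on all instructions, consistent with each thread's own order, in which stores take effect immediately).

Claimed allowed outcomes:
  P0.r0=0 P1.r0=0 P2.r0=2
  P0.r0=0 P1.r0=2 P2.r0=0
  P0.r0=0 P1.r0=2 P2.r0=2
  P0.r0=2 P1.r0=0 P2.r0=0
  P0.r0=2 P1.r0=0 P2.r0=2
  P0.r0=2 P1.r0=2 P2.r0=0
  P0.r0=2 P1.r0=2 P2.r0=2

outcome vector order: (P0.r0,P1.r0,P2.r0)
SC: 6 outcomes — {002; 020; 022; 202; 220; 222}
claimed∖SC = {200}

spurious: P0.r0=2 P1.r0=0 P2.r0=0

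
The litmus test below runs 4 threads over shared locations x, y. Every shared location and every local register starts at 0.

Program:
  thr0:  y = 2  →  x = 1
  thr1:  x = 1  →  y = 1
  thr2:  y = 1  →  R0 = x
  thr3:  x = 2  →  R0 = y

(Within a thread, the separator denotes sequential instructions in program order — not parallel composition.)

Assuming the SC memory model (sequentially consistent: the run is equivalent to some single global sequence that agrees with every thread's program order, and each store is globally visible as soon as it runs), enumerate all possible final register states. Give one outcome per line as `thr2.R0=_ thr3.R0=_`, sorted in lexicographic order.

thr2.R0=0 thr3.R0=1
thr2.R0=0 thr3.R0=2
thr2.R0=1 thr3.R0=0
thr2.R0=1 thr3.R0=1
thr2.R0=1 thr3.R0=2
thr2.R0=2 thr3.R0=0
thr2.R0=2 thr3.R0=1
thr2.R0=2 thr3.R0=2

outcome vector order: (thr2.R0,thr3.R0)
|SC outcomes| = 8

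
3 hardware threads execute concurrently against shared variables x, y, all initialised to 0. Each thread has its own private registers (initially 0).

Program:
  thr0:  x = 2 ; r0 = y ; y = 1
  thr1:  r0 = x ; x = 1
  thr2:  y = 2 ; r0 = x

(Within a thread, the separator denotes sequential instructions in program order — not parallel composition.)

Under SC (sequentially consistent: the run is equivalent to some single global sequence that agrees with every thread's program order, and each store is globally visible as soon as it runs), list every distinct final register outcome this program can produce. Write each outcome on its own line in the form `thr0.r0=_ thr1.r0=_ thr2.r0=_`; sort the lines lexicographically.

thr0.r0=0 thr1.r0=0 thr2.r0=1
thr0.r0=0 thr1.r0=0 thr2.r0=2
thr0.r0=0 thr1.r0=2 thr2.r0=1
thr0.r0=0 thr1.r0=2 thr2.r0=2
thr0.r0=2 thr1.r0=0 thr2.r0=0
thr0.r0=2 thr1.r0=0 thr2.r0=1
thr0.r0=2 thr1.r0=0 thr2.r0=2
thr0.r0=2 thr1.r0=2 thr2.r0=0
thr0.r0=2 thr1.r0=2 thr2.r0=1
thr0.r0=2 thr1.r0=2 thr2.r0=2

outcome vector order: (thr0.r0,thr1.r0,thr2.r0)
|SC outcomes| = 10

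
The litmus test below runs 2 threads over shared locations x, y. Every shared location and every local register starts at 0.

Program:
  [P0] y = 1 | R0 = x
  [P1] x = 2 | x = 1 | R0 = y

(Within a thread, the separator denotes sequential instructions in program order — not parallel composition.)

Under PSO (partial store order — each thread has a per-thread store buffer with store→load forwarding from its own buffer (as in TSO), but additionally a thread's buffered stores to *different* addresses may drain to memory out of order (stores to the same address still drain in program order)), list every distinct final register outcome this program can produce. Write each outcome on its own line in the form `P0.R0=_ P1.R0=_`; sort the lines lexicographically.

P0.R0=0 P1.R0=0
P0.R0=0 P1.R0=1
P0.R0=1 P1.R0=0
P0.R0=1 P1.R0=1
P0.R0=2 P1.R0=0
P0.R0=2 P1.R0=1

outcome vector order: (P0.R0,P1.R0)
|PSO outcomes| = 6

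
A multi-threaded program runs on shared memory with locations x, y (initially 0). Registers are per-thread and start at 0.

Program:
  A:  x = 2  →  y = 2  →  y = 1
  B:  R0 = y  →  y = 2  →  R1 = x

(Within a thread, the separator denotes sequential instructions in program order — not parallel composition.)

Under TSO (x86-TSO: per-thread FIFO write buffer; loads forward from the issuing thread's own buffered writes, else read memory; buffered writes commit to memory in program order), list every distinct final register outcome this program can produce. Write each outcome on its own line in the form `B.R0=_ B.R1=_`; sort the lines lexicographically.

B.R0=0 B.R1=0
B.R0=0 B.R1=2
B.R0=1 B.R1=2
B.R0=2 B.R1=2

outcome vector order: (B.R0,B.R1)
|TSO outcomes| = 4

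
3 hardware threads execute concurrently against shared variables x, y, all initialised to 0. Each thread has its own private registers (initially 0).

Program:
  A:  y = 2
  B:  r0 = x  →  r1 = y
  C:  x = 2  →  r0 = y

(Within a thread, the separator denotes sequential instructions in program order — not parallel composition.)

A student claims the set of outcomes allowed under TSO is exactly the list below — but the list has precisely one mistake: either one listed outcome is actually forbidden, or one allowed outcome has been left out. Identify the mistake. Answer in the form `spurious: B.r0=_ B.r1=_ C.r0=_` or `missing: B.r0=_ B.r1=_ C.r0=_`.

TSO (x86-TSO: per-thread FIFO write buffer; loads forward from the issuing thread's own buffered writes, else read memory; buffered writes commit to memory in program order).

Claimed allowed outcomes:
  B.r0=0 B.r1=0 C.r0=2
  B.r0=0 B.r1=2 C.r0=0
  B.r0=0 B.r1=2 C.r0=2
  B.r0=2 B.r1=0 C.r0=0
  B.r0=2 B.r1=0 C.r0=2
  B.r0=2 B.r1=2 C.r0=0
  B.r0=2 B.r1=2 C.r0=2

missing: B.r0=0 B.r1=0 C.r0=0

outcome vector order: (B.r0,B.r1,C.r0)
[TSO] allowed = {(0,0,0) (0,0,2) (0,2,0) (0,2,2) (2,0,0) (2,0,2) (2,2,0) (2,2,2)}
TSO∖claimed = {(0,0,0)}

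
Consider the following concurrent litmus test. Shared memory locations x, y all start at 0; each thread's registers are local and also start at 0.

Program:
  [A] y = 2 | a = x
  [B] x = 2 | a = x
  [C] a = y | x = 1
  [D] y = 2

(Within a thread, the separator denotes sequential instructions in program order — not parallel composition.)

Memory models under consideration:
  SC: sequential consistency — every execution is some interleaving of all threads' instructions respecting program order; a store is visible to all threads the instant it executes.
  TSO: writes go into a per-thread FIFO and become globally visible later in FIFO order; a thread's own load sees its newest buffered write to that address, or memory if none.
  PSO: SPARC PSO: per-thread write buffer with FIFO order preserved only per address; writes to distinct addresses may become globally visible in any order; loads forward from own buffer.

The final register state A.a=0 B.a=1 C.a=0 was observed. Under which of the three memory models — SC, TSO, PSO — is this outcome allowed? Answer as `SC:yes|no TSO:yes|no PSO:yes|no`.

SC:yes TSO:yes PSO:yes

outcome vector order: (A.a,B.a,C.a)
SC: 12 outcomes — {<0 1 0>, <0 1 2>, <0 2 0>, <0 2 2>, <1 1 0>, <1 1 2>, <1 2 0>, <1 2 2>, <2 1 0>, <2 1 2>, <2 2 0>, <2 2 2>}
TSO: 12 outcomes — {<0 1 0>, <0 1 2>, <0 2 0>, <0 2 2>, <1 1 0>, <1 1 2>, <1 2 0>, <1 2 2>, <2 1 0>, <2 1 2>, <2 2 0>, <2 2 2>}
PSO: 12 outcomes — {<0 1 0>, <0 1 2>, <0 2 0>, <0 2 2>, <1 1 0>, <1 1 2>, <1 2 0>, <1 2 2>, <2 1 0>, <2 1 2>, <2 2 0>, <2 2 2>}
target <0 1 0> ∈ {SC,TSO,PSO}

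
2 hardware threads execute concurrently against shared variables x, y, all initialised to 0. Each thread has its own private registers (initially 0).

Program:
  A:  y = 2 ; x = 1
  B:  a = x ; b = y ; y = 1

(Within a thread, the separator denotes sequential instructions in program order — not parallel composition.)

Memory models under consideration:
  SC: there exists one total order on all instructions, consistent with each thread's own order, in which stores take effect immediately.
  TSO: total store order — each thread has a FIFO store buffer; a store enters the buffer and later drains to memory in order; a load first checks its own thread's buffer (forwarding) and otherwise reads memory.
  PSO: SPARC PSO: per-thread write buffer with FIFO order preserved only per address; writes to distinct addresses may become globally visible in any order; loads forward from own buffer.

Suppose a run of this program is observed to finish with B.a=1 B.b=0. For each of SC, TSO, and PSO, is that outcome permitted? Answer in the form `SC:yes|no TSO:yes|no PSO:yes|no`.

SC:no TSO:no PSO:yes

outcome vector order: (B.a,B.b)
SC (3): 00; 02; 12
TSO (3): 00; 02; 12
PSO (4): 00; 02; 10; 12
target 10 ∈ {PSO}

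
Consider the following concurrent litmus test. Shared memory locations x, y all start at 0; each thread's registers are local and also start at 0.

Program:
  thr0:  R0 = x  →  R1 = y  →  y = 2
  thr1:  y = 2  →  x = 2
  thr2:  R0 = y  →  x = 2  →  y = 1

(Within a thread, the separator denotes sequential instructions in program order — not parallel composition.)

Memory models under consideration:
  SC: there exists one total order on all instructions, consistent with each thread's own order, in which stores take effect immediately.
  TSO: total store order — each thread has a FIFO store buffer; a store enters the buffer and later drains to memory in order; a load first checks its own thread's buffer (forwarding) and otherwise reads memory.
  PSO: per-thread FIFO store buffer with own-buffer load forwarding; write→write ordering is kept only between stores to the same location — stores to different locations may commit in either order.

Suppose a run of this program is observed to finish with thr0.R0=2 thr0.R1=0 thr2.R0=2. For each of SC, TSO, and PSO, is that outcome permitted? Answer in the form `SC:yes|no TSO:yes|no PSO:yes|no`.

SC:no TSO:no PSO:yes

outcome vector order: (thr0.R0,thr0.R1,thr2.R0)
[SC] allowed = {(0,0,0) (0,0,2) (0,1,0) (0,1,2) (0,2,0) (0,2,2) (2,0,0) (2,1,0) (2,1,2) (2,2,0) (2,2,2)}
[TSO] allowed = {(0,0,0) (0,0,2) (0,1,0) (0,1,2) (0,2,0) (0,2,2) (2,0,0) (2,1,0) (2,1,2) (2,2,0) (2,2,2)}
[PSO] allowed = {(0,0,0) (0,0,2) (0,1,0) (0,1,2) (0,2,0) (0,2,2) (2,0,0) (2,0,2) (2,1,0) (2,1,2) (2,2,0) (2,2,2)}
target (2,0,2) ∈ {PSO}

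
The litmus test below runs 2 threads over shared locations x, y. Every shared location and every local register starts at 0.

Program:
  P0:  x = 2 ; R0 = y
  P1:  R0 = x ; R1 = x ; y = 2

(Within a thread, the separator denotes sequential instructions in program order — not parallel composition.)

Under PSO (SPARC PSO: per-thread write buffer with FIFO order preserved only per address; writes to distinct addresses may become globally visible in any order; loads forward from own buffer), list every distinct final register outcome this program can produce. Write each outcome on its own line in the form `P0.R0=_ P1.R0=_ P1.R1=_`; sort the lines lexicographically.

outcome vector order: (P0.R0,P1.R0,P1.R1)
|PSO outcomes| = 6

P0.R0=0 P1.R0=0 P1.R1=0
P0.R0=0 P1.R0=0 P1.R1=2
P0.R0=0 P1.R0=2 P1.R1=2
P0.R0=2 P1.R0=0 P1.R1=0
P0.R0=2 P1.R0=0 P1.R1=2
P0.R0=2 P1.R0=2 P1.R1=2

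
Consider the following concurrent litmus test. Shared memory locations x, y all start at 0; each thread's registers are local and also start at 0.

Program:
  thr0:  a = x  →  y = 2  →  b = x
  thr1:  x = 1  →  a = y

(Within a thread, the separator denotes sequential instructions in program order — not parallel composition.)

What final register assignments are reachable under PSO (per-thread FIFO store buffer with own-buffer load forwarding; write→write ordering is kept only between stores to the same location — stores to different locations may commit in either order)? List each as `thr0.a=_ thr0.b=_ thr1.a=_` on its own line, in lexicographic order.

outcome vector order: (thr0.a,thr0.b,thr1.a)
|PSO outcomes| = 6

thr0.a=0 thr0.b=0 thr1.a=0
thr0.a=0 thr0.b=0 thr1.a=2
thr0.a=0 thr0.b=1 thr1.a=0
thr0.a=0 thr0.b=1 thr1.a=2
thr0.a=1 thr0.b=1 thr1.a=0
thr0.a=1 thr0.b=1 thr1.a=2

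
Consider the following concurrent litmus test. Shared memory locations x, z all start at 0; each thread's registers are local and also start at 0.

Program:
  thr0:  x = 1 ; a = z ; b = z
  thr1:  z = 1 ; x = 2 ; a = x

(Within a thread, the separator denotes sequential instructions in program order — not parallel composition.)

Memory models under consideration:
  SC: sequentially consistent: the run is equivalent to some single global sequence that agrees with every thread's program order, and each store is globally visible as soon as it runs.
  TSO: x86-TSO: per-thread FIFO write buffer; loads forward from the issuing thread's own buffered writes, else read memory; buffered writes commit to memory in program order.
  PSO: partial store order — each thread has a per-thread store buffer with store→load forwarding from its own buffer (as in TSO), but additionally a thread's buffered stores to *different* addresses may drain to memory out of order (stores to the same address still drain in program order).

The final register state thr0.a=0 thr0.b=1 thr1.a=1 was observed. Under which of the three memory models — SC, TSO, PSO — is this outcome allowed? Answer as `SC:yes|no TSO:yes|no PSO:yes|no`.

SC:no TSO:yes PSO:yes

outcome vector order: (thr0.a,thr0.b,thr1.a)
SC: 4 outcomes — {(0,0,2), (0,1,2), (1,1,1), (1,1,2)}
TSO: 6 outcomes — {(0,0,1), (0,0,2), (0,1,1), (0,1,2), (1,1,1), (1,1,2)}
PSO: 6 outcomes — {(0,0,1), (0,0,2), (0,1,1), (0,1,2), (1,1,1), (1,1,2)}
target (0,1,1) ∈ {TSO,PSO}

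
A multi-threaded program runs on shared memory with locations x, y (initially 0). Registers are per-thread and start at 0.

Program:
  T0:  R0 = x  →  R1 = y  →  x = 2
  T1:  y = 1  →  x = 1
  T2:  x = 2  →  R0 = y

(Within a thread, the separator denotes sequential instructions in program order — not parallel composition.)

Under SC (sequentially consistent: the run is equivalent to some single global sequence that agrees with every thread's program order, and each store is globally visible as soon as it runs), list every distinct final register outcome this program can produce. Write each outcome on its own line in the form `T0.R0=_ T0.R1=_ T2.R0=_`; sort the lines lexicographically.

outcome vector order: (T0.R0,T0.R1,T2.R0)
|SC outcomes| = 10

T0.R0=0 T0.R1=0 T2.R0=0
T0.R0=0 T0.R1=0 T2.R0=1
T0.R0=0 T0.R1=1 T2.R0=0
T0.R0=0 T0.R1=1 T2.R0=1
T0.R0=1 T0.R1=1 T2.R0=0
T0.R0=1 T0.R1=1 T2.R0=1
T0.R0=2 T0.R1=0 T2.R0=0
T0.R0=2 T0.R1=0 T2.R0=1
T0.R0=2 T0.R1=1 T2.R0=0
T0.R0=2 T0.R1=1 T2.R0=1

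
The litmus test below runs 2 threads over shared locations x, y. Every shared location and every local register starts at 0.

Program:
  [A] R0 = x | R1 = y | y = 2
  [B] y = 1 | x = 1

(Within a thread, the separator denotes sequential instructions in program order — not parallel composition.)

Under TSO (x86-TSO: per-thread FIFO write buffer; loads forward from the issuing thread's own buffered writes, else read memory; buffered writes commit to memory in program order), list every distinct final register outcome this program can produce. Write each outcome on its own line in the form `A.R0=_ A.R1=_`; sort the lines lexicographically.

A.R0=0 A.R1=0
A.R0=0 A.R1=1
A.R0=1 A.R1=1

outcome vector order: (A.R0,A.R1)
|TSO outcomes| = 3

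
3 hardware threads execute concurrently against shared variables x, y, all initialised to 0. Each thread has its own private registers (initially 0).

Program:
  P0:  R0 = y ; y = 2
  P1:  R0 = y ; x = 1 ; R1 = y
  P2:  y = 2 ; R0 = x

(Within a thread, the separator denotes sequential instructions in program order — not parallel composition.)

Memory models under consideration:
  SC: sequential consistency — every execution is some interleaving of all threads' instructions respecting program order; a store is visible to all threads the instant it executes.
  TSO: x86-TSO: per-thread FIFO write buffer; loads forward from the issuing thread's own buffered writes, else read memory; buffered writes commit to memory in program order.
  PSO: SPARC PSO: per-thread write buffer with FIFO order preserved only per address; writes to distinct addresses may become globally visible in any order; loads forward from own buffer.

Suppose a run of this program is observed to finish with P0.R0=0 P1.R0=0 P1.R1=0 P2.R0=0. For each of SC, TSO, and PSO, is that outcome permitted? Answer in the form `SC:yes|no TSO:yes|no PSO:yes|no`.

outcome vector order: (P0.R0,P1.R0,P1.R1,P2.R0)
under SC → 0001, 0020, 0021, 0220, 0221, 2001, 2020, 2021, 2220, 2221
under TSO → 0000, 0001, 0020, 0021, 0220, 0221, 2000, 2001, 2020, 2021, 2220, 2221
under PSO → 0000, 0001, 0020, 0021, 0220, 0221, 2000, 2001, 2020, 2021, 2220, 2221
target 0000 ∈ {TSO,PSO}

SC:no TSO:yes PSO:yes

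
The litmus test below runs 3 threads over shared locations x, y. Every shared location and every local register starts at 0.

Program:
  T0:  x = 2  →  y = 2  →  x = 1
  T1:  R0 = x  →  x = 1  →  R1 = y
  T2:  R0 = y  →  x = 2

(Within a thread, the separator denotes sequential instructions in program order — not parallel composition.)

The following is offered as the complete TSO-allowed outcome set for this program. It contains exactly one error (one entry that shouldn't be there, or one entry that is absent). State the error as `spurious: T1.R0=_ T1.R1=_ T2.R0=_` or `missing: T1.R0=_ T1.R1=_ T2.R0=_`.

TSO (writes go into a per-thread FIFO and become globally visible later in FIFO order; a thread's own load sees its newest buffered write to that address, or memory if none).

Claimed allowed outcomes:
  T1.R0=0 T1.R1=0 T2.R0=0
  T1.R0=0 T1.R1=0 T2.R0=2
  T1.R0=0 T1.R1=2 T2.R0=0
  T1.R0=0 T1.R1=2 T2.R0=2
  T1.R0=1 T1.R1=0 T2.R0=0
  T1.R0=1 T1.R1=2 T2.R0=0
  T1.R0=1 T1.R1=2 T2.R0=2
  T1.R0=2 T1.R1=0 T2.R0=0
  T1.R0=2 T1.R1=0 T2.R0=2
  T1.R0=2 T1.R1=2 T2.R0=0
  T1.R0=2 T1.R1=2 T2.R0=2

outcome vector order: (T1.R0,T1.R1,T2.R0)
under TSO → 0/0/0, 0/0/2, 0/2/0, 0/2/2, 1/2/0, 1/2/2, 2/0/0, 2/0/2, 2/2/0, 2/2/2
claimed∖TSO = {1/0/0}

spurious: T1.R0=1 T1.R1=0 T2.R0=0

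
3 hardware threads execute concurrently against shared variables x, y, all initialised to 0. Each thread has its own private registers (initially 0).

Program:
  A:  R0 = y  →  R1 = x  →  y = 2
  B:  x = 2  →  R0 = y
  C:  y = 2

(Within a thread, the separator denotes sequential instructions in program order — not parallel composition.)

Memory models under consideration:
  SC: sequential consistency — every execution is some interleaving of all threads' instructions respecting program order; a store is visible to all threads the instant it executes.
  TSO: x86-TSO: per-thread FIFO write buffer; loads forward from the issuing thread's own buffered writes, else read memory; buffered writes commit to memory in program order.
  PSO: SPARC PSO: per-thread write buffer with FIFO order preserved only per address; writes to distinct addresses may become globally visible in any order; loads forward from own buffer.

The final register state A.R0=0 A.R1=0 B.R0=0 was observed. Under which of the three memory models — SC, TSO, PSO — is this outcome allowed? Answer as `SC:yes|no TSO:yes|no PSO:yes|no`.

outcome vector order: (A.R0,A.R1,B.R0)
SC (7): 000, 002, 020, 022, 202, 220, 222
TSO (8): 000, 002, 020, 022, 200, 202, 220, 222
PSO (8): 000, 002, 020, 022, 200, 202, 220, 222
target 000 ∈ {SC,TSO,PSO}

SC:yes TSO:yes PSO:yes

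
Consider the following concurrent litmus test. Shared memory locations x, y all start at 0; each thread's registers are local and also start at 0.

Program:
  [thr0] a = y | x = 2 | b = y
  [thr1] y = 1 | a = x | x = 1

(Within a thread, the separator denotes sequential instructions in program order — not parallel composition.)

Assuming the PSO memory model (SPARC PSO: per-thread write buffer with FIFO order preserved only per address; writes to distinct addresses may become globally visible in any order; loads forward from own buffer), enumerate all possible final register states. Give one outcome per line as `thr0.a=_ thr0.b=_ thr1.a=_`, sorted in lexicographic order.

outcome vector order: (thr0.a,thr0.b,thr1.a)
|PSO outcomes| = 6

thr0.a=0 thr0.b=0 thr1.a=0
thr0.a=0 thr0.b=0 thr1.a=2
thr0.a=0 thr0.b=1 thr1.a=0
thr0.a=0 thr0.b=1 thr1.a=2
thr0.a=1 thr0.b=1 thr1.a=0
thr0.a=1 thr0.b=1 thr1.a=2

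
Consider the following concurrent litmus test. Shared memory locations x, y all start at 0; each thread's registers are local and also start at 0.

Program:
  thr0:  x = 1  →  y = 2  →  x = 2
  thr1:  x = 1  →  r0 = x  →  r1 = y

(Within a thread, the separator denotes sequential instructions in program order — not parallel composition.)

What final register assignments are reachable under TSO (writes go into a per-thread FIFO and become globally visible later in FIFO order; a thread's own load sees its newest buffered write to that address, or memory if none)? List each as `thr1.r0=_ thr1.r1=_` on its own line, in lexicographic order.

outcome vector order: (thr1.r0,thr1.r1)
|TSO outcomes| = 3

thr1.r0=1 thr1.r1=0
thr1.r0=1 thr1.r1=2
thr1.r0=2 thr1.r1=2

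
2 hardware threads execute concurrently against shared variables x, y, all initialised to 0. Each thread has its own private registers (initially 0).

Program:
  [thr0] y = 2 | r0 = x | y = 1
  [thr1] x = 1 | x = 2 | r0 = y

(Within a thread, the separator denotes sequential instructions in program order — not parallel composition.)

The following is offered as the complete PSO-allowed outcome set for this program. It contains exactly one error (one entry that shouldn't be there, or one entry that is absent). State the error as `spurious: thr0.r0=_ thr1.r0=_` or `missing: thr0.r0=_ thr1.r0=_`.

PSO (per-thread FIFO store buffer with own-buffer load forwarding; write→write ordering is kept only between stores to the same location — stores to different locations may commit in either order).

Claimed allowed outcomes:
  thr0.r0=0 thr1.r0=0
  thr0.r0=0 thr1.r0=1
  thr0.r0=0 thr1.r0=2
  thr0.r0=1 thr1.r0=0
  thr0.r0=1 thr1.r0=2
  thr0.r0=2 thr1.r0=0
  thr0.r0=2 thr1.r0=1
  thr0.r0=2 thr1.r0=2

outcome vector order: (thr0.r0,thr1.r0)
PSO: 9 outcomes — {(0,0) (0,1) (0,2) (1,0) (1,1) (1,2) (2,0) (2,1) (2,2)}
PSO∖claimed = {(1,1)}

missing: thr0.r0=1 thr1.r0=1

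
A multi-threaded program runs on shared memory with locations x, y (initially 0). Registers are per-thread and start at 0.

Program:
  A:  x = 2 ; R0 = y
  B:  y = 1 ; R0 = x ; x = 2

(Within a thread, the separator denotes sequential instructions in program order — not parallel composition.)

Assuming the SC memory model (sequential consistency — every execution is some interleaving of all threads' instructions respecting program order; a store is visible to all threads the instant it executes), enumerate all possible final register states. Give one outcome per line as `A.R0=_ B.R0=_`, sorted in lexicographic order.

A.R0=0 B.R0=2
A.R0=1 B.R0=0
A.R0=1 B.R0=2

outcome vector order: (A.R0,B.R0)
|SC outcomes| = 3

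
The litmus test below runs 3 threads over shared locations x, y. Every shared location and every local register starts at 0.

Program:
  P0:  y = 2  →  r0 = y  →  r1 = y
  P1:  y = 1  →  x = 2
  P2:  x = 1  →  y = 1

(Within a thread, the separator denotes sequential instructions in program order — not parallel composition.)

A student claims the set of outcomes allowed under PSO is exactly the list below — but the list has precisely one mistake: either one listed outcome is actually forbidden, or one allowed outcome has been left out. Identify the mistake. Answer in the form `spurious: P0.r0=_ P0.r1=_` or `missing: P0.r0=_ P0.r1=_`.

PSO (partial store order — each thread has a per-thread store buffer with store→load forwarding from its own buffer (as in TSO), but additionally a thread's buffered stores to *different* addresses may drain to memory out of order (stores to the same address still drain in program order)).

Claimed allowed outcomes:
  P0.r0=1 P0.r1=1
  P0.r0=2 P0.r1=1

outcome vector order: (P0.r0,P0.r1)
under PSO → <1 1>, <2 1>, <2 2>
PSO∖claimed = {<2 2>}

missing: P0.r0=2 P0.r1=2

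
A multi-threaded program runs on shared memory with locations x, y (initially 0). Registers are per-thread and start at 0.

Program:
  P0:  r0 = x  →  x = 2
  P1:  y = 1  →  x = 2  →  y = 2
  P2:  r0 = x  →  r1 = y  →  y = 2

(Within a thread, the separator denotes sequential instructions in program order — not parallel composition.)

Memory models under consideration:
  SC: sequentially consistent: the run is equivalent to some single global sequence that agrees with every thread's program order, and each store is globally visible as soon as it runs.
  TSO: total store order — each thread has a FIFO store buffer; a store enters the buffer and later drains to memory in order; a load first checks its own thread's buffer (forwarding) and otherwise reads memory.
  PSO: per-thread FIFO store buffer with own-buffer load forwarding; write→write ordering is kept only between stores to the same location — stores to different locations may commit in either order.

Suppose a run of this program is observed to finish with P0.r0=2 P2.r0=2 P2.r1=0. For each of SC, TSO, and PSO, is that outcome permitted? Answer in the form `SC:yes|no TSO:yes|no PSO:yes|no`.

SC:no TSO:no PSO:yes

outcome vector order: (P0.r0,P2.r0,P2.r1)
SC: 11 outcomes — {0/0/0 0/0/1 0/0/2 0/2/0 0/2/1 0/2/2 2/0/0 2/0/1 2/0/2 2/2/1 2/2/2}
TSO: 11 outcomes — {0/0/0 0/0/1 0/0/2 0/2/0 0/2/1 0/2/2 2/0/0 2/0/1 2/0/2 2/2/1 2/2/2}
PSO: 12 outcomes — {0/0/0 0/0/1 0/0/2 0/2/0 0/2/1 0/2/2 2/0/0 2/0/1 2/0/2 2/2/0 2/2/1 2/2/2}
target 2/2/0 ∈ {PSO}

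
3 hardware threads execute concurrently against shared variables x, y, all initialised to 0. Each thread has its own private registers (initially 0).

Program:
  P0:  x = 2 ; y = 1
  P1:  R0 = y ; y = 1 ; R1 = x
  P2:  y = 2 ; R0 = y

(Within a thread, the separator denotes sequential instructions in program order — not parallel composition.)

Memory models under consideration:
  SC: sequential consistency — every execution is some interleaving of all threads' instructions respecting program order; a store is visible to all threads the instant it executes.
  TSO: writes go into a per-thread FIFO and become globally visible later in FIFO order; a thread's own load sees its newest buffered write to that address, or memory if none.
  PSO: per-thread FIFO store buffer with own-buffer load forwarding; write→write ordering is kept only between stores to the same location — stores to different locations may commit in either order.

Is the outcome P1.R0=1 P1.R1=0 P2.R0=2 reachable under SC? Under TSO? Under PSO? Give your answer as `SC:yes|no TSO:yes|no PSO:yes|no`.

SC:no TSO:no PSO:yes

outcome vector order: (P1.R0,P1.R1,P2.R0)
under SC → 0/0/1 0/0/2 0/2/1 0/2/2 1/2/1 1/2/2 2/0/1 2/0/2 2/2/1 2/2/2
under TSO → 0/0/1 0/0/2 0/2/1 0/2/2 1/2/1 1/2/2 2/0/1 2/0/2 2/2/1 2/2/2
under PSO → 0/0/1 0/0/2 0/2/1 0/2/2 1/0/1 1/0/2 1/2/1 1/2/2 2/0/1 2/0/2 2/2/1 2/2/2
target 1/0/2 ∈ {PSO}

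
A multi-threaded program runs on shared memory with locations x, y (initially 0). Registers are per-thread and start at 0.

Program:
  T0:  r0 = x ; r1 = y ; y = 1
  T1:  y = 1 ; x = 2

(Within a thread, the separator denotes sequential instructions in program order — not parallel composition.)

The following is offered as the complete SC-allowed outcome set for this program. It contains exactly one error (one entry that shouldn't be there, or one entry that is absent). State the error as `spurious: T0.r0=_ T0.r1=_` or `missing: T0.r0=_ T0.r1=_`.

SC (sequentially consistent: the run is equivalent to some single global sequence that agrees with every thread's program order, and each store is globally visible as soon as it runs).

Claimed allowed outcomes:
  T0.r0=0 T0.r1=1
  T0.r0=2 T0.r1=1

outcome vector order: (T0.r0,T0.r1)
SC: 3 outcomes — {0/0 0/1 2/1}
SC∖claimed = {0/0}

missing: T0.r0=0 T0.r1=0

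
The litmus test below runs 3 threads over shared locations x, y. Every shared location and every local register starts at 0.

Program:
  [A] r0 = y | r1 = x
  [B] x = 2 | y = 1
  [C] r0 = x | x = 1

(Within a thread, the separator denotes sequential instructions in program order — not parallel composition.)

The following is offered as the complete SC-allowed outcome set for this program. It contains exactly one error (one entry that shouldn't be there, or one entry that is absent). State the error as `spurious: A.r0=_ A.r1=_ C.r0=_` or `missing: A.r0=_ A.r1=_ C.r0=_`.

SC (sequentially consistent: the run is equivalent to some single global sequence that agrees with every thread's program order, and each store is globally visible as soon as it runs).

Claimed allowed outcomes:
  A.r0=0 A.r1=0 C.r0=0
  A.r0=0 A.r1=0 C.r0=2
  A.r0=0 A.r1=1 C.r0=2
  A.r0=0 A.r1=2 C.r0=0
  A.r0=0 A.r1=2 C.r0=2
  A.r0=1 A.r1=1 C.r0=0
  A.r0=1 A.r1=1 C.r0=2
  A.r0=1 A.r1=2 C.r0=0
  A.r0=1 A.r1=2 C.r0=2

missing: A.r0=0 A.r1=1 C.r0=0

outcome vector order: (A.r0,A.r1,C.r0)
under SC → 000, 002, 010, 012, 020, 022, 110, 112, 120, 122
SC∖claimed = {010}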